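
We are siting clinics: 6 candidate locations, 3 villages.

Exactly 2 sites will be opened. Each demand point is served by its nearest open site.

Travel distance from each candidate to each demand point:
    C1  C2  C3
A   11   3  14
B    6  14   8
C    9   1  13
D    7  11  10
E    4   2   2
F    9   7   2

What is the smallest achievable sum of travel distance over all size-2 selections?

7

Open {C, E}.
  C1→E 4, C2→C 1, C3→E 2  ⇒ total 7.
Compare {A, E}: total 8.
Compare {B, E}: total 8.
No size-2 selection does better; minimum is 7.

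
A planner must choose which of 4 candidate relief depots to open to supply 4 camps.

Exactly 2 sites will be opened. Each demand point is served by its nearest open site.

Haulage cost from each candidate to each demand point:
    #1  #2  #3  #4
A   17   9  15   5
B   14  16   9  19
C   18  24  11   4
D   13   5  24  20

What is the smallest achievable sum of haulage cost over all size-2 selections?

33

Open {C, D}.
  #1→D 13, #2→D 5, #3→C 11, #4→C 4  ⇒ total 33.
Compare {A, B}: total 37.
Compare {A, D}: total 38.
No size-2 selection does better; minimum is 33.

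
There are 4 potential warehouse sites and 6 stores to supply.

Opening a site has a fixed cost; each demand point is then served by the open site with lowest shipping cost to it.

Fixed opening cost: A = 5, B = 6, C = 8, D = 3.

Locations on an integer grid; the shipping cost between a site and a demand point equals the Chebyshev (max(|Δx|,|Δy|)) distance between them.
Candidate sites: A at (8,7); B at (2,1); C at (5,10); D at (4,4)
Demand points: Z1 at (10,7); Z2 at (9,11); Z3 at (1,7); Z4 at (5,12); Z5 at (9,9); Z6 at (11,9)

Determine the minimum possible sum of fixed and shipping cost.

Open {A, D}: assign each demand point to its cheapest open site.
  Z1→A 2, Z2→A 4, Z3→D 3, Z4→A 5, Z5→A 2, Z6→A 3
  shipping cost 19, fixed 8 → total 27.
Compare {A}: shipping cost 23 + fixed 5 = 28.
Compare {A, C}: shipping cost 17 + fixed 13 = 30.
Compare {A, C, D}: shipping cost 16 + fixed 16 = 32.
All other subsets cost ≥ 28. Minimum total cost: 27.

27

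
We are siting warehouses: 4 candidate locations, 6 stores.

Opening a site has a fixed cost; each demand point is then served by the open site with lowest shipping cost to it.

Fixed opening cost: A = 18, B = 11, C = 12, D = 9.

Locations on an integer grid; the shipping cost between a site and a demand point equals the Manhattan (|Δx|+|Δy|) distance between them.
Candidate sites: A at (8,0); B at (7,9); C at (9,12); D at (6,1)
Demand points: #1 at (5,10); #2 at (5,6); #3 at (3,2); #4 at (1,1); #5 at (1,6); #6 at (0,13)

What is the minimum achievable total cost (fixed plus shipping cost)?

57

Open {B, D}: assign each demand point to its cheapest open site.
  #1→B 3, #2→B 5, #3→D 4, #4→D 5, #5→B 9, #6→B 11
  shipping cost 37, fixed 20 → total 57.
Compare {D}: shipping cost 53 + fixed 9 = 62.
Compare {C, D}: shipping cost 41 + fixed 21 = 62.
Compare {B}: shipping cost 53 + fixed 11 = 64.
All other subsets cost ≥ 62. Minimum total cost: 57.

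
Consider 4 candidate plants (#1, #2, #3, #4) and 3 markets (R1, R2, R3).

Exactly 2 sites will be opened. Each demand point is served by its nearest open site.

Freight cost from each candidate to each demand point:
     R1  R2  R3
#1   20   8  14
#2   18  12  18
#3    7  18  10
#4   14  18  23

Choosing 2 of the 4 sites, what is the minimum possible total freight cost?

25

Open {#1, #3}.
  R1→#3 7, R2→#1 8, R3→#3 10  ⇒ total 25.
Compare {#2, #3}: total 29.
Compare {#3, #4}: total 35.
No size-2 selection does better; minimum is 25.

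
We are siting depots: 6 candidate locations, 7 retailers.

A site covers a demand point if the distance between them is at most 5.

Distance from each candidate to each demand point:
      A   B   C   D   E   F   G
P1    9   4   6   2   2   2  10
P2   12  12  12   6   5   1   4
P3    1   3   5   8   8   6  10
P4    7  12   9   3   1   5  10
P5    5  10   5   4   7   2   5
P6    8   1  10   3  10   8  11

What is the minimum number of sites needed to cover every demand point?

Coverage sets (demand points within 5 of each site):
  P1: {B, D, E, F}
  P2: {E, F, G}
  P3: {A, B, C}
  P4: {D, E, F}
  P5: {A, C, D, F, G}
  P6: {B, D}
No single site covers all 7 demand points.
But {P1, P5} covers everything, so the minimum is 2.

2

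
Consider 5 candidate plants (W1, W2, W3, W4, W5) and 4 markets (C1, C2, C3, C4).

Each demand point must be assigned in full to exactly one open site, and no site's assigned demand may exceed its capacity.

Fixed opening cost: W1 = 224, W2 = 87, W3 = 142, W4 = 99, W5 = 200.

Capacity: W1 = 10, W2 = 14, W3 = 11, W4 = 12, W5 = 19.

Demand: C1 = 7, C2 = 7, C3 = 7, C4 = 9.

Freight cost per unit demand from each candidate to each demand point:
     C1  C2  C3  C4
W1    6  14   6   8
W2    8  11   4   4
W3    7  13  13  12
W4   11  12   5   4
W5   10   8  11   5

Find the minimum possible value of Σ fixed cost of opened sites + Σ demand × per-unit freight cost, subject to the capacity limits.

Open {W2, W5}; cheapest assignment that respects the capacities:
  W2 (cap 14, load 14): C1, C3 — cost 7×8 + 7×4 = 84
  W5 (cap 19, load 16): C2, C4 — cost 7×8 + 9×5 = 101
  Shipping 185, fixed 287 → total 472.
  Any other capacity-feasible assignment to {W2, W5} ships for at least 185.
Compare {W2, W3, W4}: its best feasible assignment gives total 518.
Compare {W2, W4, W5}: its best feasible assignment gives total 562.
Every other set of open sites that can feasibly serve all demand totals ≥ 518 even under its best assignment. Minimum: 472.

472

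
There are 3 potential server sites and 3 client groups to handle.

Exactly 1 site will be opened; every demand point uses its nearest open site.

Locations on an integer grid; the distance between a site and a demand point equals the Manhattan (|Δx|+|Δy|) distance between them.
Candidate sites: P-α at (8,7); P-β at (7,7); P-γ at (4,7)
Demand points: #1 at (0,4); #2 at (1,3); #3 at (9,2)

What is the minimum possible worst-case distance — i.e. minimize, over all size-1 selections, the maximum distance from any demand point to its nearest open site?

10

Open {P-β}.
  Farthest demand point is #1 at distance 10 (to P-β); all others are ≤ 10.
With {P-γ} the worst case is 10.
With {P-α} the worst case is 11.
No size-1 selection achieves below 10.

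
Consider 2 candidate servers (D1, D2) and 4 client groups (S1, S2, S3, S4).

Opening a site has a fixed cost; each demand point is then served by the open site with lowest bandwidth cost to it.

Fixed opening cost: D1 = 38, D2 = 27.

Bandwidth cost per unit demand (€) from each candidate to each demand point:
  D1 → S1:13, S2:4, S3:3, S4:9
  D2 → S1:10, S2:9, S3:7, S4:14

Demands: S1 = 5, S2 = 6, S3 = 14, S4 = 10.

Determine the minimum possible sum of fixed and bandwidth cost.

259

Open {D1}: assign each demand point to its cheapest open site.
  S1→D1 5×13=65, S2→D1 6×4=24, S3→D1 14×3=42, S4→D1 10×9=90
  bandwidth cost 221, fixed 38 → total 259.
Compare {D1, D2}: bandwidth cost 206 + fixed 65 = 271.
Compare {D2}: bandwidth cost 342 + fixed 27 = 369.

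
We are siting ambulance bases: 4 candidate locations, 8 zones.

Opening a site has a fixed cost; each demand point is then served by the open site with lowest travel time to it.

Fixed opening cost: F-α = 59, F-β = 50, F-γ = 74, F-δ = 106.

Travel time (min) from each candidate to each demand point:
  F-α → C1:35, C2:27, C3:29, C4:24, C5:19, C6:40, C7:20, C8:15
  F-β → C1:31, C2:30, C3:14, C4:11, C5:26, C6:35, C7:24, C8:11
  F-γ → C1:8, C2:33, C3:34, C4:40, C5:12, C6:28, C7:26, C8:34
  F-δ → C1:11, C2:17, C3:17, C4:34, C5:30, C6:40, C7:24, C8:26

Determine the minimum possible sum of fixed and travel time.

Open {F-β}: assign each demand point to its cheapest open site.
  C1→F-β 31, C2→F-β 30, C3→F-β 14, C4→F-β 11, C5→F-β 26, C6→F-β 35, C7→F-β 24, C8→F-β 11
  travel time 182, fixed 50 → total 232.
Compare {F-β, F-γ}: travel time 138 + fixed 124 = 262.
Compare {F-α}: travel time 209 + fixed 59 = 268.
Compare {F-α, F-β}: travel time 168 + fixed 109 = 277.
All other subsets cost ≥ 262. Minimum total cost: 232.

232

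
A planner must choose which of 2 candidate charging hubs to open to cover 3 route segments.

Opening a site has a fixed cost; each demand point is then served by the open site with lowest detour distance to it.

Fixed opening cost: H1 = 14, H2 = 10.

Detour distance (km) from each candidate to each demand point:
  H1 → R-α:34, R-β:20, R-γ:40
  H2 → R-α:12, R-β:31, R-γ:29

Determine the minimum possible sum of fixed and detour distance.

Open {H2}: assign each demand point to its cheapest open site.
  R-α→H2 12, R-β→H2 31, R-γ→H2 29
  detour distance 72, fixed 10 → total 82.
Compare {H1, H2}: detour distance 61 + fixed 24 = 85.
Compare {H1}: detour distance 94 + fixed 14 = 108.

82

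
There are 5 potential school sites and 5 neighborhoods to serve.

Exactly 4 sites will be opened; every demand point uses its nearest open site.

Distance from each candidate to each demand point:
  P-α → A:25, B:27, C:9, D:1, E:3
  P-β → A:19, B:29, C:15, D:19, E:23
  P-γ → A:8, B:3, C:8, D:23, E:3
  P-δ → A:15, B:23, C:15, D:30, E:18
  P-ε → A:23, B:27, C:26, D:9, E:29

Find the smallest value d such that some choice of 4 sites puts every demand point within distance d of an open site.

Open {P-α, P-β, P-γ, P-δ}.
  Farthest demand point is A at distance 8 (to P-γ); all others are ≤ 8.
With {P-α, P-β, P-γ, P-ε} the worst case is 8.
With {P-α, P-γ, P-δ, P-ε} the worst case is 8.
No size-4 selection achieves below 8.

8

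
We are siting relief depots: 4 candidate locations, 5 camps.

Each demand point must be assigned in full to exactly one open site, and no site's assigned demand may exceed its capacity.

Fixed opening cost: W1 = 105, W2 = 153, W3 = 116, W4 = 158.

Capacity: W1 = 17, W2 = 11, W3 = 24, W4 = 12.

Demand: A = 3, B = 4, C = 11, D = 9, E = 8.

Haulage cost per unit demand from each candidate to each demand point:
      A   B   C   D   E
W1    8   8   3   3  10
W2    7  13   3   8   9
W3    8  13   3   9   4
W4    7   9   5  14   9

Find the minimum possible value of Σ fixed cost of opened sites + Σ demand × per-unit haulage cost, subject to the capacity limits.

Open {W1, W3}; cheapest assignment that respects the capacities:
  W1 (cap 17, load 16): A, B, D — cost 3×8 + 4×8 + 9×3 = 83
  W3 (cap 24, load 19): C, E — cost 11×3 + 8×4 = 65
  Shipping 148, fixed 221 → total 369.
  Any other capacity-feasible assignment to {W1, W3} ships for at least 148.
Compare {W2, W3}: its best feasible assignment gives total 491.
Compare {W3, W4}: its best feasible assignment gives total 518.
Every other set of open sites that can feasibly serve all demand totals ≥ 491 even under its best assignment. Minimum: 369.

369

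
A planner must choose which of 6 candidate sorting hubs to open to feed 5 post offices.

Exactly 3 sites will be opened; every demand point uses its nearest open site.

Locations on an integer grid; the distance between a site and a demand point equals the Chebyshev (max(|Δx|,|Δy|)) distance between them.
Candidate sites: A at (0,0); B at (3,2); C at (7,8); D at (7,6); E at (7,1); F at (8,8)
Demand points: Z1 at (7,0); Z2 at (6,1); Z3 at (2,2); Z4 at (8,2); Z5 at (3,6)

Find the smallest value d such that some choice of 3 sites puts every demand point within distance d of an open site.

Open {A, B, D}.
  Farthest demand point is Z1 at distance 4 (to B); all others are ≤ 4.
With {A, B, E} the worst case is 4.
With {A, C, E} the worst case is 4.
No size-3 selection achieves below 4.

4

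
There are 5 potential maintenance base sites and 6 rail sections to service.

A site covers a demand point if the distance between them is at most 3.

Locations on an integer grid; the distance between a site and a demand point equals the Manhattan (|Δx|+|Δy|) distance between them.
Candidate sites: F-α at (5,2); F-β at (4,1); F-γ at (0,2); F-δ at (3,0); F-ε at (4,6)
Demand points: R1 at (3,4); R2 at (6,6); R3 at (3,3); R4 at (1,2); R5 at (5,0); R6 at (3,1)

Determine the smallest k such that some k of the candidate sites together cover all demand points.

3

Coverage sets (demand points within 3 of each site):
  F-α: {R3, R5, R6}
  F-β: {R3, R5, R6}
  F-γ: {R4}
  F-δ: {R3, R5, R6}
  F-ε: {R1, R2}
No 2 sites suffice: every size-2 union leaves at least one demand point uncovered.
But {F-α, F-γ, F-ε} covers everything, so the minimum is 3.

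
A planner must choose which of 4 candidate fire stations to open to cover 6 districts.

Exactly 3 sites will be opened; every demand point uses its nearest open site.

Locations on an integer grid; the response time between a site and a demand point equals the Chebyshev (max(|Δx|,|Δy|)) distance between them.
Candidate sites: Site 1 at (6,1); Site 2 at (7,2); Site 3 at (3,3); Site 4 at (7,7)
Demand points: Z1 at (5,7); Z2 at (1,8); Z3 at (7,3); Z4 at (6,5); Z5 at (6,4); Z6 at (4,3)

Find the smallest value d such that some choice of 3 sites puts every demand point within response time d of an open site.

Open {Site 1, Site 2, Site 3}.
  Farthest demand point is Z2 at response time 5 (to Site 3); all others are ≤ 5.
With {Site 1, Site 3, Site 4} the worst case is 5.
With {Site 2, Site 3, Site 4} the worst case is 5.
No size-3 selection achieves below 5.

5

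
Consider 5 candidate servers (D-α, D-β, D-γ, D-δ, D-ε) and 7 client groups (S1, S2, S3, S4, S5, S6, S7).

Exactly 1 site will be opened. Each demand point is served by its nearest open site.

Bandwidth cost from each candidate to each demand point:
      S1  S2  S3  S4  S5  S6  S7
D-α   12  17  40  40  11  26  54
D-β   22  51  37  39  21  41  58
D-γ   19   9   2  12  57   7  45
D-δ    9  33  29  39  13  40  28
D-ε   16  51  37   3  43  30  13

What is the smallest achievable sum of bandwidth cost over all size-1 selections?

151

Open {D-γ}.
  S1→D-γ 19, S2→D-γ 9, S3→D-γ 2, S4→D-γ 12, S5→D-γ 57, S6→D-γ 7, S7→D-γ 45  ⇒ total 151.
Compare {D-δ}: total 191.
Compare {D-ε}: total 193.
No size-1 selection does better; minimum is 151.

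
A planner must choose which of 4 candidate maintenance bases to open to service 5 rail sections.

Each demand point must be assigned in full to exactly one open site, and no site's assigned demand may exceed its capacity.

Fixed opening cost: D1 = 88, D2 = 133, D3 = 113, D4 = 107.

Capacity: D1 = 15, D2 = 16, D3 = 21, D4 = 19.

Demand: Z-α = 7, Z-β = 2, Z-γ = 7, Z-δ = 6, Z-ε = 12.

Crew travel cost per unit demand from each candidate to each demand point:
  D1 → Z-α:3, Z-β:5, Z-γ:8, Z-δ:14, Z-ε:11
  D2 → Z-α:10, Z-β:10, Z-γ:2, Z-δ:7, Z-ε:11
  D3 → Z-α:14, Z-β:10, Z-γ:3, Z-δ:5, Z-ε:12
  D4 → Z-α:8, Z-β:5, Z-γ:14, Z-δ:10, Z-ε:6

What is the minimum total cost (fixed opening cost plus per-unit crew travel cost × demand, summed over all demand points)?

Open {D3, D4}; cheapest assignment that respects the capacities:
  D3 (cap 21, load 15): Z-β, Z-γ, Z-δ — cost 2×10 + 7×3 + 6×5 = 71
  D4 (cap 19, load 19): Z-α, Z-ε — cost 7×8 + 12×6 = 128
  Shipping 199, fixed 220 → total 419.
  Any other capacity-feasible assignment to {D3, D4} ships for at least 199.
Compare {D2, D4}: its best feasible assignment gives total 444.
Compare {D1, D3, D4}: its best feasible assignment gives total 462.
Every other set of open sites that can feasibly serve all demand totals ≥ 444 even under its best assignment. Minimum: 419.

419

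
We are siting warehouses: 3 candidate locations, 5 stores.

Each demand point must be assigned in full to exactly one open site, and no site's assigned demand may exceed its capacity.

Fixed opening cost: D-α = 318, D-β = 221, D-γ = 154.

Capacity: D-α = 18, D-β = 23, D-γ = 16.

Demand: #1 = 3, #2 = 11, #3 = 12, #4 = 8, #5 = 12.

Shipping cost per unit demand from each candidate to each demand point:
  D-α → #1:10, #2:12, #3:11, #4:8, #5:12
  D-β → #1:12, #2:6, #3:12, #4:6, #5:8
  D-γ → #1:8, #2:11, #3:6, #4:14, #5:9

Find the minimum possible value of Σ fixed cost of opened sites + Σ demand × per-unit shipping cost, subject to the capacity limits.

1015

Open {D-α, D-β, D-γ}; cheapest assignment that respects the capacities:
  D-α (cap 18, load 8): #4 — cost 8×8 = 64
  D-β (cap 23, load 23): #2, #5 — cost 11×6 + 12×8 = 162
  D-γ (cap 16, load 15): #1, #3 — cost 3×8 + 12×6 = 96
  Shipping 322, fixed 693 → total 1015.
  Any other capacity-feasible assignment to {D-α, D-β, D-γ} ships for at least 322.
Total demand is 46 and no other set of sites has combined capacity ≥ 46, so {D-α, D-β, D-γ} is the only feasible choice of open sites. Minimum: 1015.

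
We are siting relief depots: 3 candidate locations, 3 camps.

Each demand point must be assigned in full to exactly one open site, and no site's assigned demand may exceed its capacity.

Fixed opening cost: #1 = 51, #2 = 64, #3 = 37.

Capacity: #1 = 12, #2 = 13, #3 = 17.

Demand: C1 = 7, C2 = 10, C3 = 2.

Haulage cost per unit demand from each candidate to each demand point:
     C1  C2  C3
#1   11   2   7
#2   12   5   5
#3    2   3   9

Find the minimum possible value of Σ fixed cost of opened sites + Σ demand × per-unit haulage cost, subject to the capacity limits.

Open {#1, #3}; cheapest assignment that respects the capacities:
  #1 (cap 12, load 12): C2, C3 — cost 10×2 + 2×7 = 34
  #3 (cap 17, load 7): C1 — cost 7×2 = 14
  Shipping 48, fixed 88 → total 136.
  Any other capacity-feasible assignment to {#1, #3} ships for at least 48.
Compare {#2, #3}: its best feasible assignment gives total 155.
Compare {#1, #2, #3}: its best feasible assignment gives total 196.
Every other set of open sites that can feasibly serve all demand totals ≥ 155 even under its best assignment. Minimum: 136.

136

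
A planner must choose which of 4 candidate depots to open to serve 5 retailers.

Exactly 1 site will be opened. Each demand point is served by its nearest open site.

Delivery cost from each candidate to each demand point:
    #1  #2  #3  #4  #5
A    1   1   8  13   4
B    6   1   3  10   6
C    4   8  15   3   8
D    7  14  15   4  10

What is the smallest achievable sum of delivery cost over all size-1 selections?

26

Open {B}.
  #1→B 6, #2→B 1, #3→B 3, #4→B 10, #5→B 6  ⇒ total 26.
Compare {A}: total 27.
Compare {C}: total 38.
No size-1 selection does better; minimum is 26.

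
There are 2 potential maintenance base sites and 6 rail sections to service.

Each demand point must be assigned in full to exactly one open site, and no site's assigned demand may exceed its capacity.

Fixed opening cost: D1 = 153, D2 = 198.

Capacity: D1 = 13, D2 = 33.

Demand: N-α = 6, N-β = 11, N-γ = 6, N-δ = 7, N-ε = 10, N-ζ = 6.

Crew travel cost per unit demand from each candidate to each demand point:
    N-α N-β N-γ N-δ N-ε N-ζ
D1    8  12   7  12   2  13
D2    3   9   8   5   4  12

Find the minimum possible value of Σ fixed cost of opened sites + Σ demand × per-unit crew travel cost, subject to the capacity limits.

Open {D1, D2}; cheapest assignment that respects the capacities:
  D1 (cap 13, load 13): N-γ, N-δ — cost 6×7 + 7×12 = 126
  D2 (cap 33, load 33): N-α, N-β, N-ε, N-ζ — cost 6×3 + 11×9 + 10×4 + 6×12 = 229
  Shipping 355, fixed 351 → total 706.
  Any other capacity-feasible assignment to {D1, D2} ships for at least 355.
Total demand is 46 and no other set of sites has combined capacity ≥ 46, so {D1, D2} is the only feasible choice of open sites. Minimum: 706.

706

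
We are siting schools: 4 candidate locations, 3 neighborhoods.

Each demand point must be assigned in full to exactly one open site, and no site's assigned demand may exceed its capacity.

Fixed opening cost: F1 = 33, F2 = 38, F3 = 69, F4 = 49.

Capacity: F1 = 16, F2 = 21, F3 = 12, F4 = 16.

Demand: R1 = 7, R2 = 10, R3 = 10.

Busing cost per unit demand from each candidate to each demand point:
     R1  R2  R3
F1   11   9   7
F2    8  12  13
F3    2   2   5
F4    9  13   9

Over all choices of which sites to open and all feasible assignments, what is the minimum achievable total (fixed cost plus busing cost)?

Open {F1, F2, F3}; cheapest assignment that respects the capacities:
  F1 (cap 16, load 10): R3 — cost 10×7 = 70
  F2 (cap 21, load 7): R1 — cost 7×8 = 56
  F3 (cap 12, load 10): R2 — cost 10×2 = 20
  Shipping 146, fixed 140 → total 286.
  Any other capacity-feasible assignment to {F1, F2, F3} ships for at least 146.
Compare {F1, F3, F4}: its best feasible assignment gives total 304.
Compare {F2, F3}: its best feasible assignment gives total 313.
Every other set of open sites that can feasibly serve all demand totals ≥ 304 even under its best assignment. Minimum: 286.

286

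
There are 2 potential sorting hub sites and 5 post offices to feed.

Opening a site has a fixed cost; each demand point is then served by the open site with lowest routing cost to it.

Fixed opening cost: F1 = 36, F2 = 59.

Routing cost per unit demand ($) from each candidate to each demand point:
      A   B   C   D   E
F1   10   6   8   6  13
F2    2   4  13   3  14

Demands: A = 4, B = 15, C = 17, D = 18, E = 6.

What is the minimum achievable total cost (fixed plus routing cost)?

Open {F1, F2}: assign each demand point to its cheapest open site.
  A→F2 4×2=8, B→F2 15×4=60, C→F1 17×8=136, D→F2 18×3=54, E→F1 6×13=78
  routing cost 336, fixed 95 → total 431.
Compare {F2}: routing cost 427 + fixed 59 = 486.
Compare {F1}: routing cost 452 + fixed 36 = 488.

431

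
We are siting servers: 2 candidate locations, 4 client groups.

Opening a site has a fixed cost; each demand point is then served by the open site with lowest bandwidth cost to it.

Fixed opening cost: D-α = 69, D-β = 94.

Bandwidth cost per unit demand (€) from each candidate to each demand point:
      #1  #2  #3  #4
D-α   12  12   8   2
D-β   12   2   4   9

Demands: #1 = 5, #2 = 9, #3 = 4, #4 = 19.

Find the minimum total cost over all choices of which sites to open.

Open {D-α, D-β}: assign each demand point to its cheapest open site.
  #1→D-α 5×12=60, #2→D-β 9×2=18, #3→D-β 4×4=16, #4→D-α 19×2=38
  bandwidth cost 132, fixed 163 → total 295.
Compare {D-α}: bandwidth cost 238 + fixed 69 = 307.
Compare {D-β}: bandwidth cost 265 + fixed 94 = 359.

295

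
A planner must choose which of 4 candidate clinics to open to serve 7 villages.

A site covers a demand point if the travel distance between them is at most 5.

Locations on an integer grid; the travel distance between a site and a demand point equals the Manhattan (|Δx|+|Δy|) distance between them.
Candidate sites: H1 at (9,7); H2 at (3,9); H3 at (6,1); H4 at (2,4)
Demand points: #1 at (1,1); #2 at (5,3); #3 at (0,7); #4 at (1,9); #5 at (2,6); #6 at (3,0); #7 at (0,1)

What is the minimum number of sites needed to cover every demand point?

Coverage sets (demand points within 5 of each site):
  H1: {}
  H2: {#3, #4, #5}
  H3: {#1, #2, #6}
  H4: {#1, #2, #3, #5, #6, #7}
No single site covers all 7 demand points.
But {H2, H4} covers everything, so the minimum is 2.

2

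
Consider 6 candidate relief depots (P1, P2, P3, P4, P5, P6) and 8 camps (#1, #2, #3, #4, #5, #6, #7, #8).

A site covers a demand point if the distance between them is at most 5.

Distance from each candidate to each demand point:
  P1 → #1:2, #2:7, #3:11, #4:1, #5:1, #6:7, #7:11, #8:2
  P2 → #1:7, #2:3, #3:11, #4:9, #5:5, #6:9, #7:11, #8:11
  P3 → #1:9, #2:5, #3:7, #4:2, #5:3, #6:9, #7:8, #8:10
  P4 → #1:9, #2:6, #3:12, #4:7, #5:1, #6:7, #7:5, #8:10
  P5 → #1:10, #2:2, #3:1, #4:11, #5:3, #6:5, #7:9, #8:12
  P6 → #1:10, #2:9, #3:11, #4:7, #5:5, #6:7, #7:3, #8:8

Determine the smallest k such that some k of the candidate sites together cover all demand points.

Coverage sets (demand points within 5 of each site):
  P1: {#1, #4, #5, #8}
  P2: {#2, #5}
  P3: {#2, #4, #5}
  P4: {#5, #7}
  P5: {#2, #3, #5, #6}
  P6: {#5, #7}
No 2 sites suffice: every size-2 union leaves at least one demand point uncovered.
But {P1, P4, P5} covers everything, so the minimum is 3.

3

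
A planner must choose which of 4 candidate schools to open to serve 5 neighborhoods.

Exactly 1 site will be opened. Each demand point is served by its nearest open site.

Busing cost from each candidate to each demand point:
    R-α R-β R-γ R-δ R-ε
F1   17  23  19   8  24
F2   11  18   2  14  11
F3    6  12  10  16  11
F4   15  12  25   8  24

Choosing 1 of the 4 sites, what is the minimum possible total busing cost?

55

Open {F3}.
  R-α→F3 6, R-β→F3 12, R-γ→F3 10, R-δ→F3 16, R-ε→F3 11  ⇒ total 55.
Compare {F2}: total 56.
Compare {F4}: total 84.
No size-1 selection does better; minimum is 55.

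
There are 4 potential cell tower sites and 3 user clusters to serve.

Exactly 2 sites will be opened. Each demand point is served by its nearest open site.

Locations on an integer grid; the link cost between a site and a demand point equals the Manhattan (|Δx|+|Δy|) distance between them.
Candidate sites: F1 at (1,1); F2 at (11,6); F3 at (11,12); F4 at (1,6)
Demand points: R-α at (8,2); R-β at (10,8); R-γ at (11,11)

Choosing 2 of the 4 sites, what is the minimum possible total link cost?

11

Open {F2, F3}.
  R-α→F2 7, R-β→F2 3, R-γ→F3 1  ⇒ total 11.
Compare {F1, F3}: total 14.
Compare {F1, F2}: total 15.
No size-2 selection does better; minimum is 11.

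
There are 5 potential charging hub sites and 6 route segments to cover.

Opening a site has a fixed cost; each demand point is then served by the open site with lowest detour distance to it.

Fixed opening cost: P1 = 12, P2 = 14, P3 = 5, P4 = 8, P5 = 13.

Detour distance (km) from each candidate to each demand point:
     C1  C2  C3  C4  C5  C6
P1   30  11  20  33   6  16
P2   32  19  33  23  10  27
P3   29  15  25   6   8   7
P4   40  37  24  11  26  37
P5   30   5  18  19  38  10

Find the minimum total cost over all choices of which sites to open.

91

Open {P3, P5}: assign each demand point to its cheapest open site.
  C1→P3 29, C2→P5 5, C3→P5 18, C4→P3 6, C5→P3 8, C6→P3 7
  detour distance 73, fixed 18 → total 91.
Compare {P3}: detour distance 90 + fixed 5 = 95.
Compare {P1, P3}: detour distance 79 + fixed 17 = 96.
Compare {P3, P4, P5}: detour distance 73 + fixed 26 = 99.
All other subsets cost ≥ 95. Minimum total cost: 91.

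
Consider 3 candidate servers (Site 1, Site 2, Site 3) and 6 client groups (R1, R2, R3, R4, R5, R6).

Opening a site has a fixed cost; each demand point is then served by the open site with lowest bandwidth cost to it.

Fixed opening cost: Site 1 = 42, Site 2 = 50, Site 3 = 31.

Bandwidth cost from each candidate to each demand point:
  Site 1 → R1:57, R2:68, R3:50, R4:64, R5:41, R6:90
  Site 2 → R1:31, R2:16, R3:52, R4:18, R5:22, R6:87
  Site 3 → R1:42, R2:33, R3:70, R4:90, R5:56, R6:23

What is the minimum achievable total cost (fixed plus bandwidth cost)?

Open {Site 2, Site 3}: assign each demand point to its cheapest open site.
  R1→Site 2 31, R2→Site 2 16, R3→Site 2 52, R4→Site 2 18, R5→Site 2 22, R6→Site 3 23
  bandwidth cost 162, fixed 81 → total 243.
Compare {Site 2}: bandwidth cost 226 + fixed 50 = 276.
Compare {Site 1, Site 2, Site 3}: bandwidth cost 160 + fixed 123 = 283.
Compare {Site 1, Site 2}: bandwidth cost 224 + fixed 92 = 316.
All other subsets cost ≥ 276. Minimum total cost: 243.

243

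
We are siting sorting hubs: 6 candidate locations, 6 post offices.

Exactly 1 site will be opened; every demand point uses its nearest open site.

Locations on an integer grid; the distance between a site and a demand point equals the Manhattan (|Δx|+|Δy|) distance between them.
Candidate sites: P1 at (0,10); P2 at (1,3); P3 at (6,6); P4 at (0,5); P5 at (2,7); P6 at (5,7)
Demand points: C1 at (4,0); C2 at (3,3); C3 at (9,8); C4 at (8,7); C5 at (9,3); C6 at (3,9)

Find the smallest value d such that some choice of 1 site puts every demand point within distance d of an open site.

Open {P3}.
  Farthest demand point is C1 at distance 8 (to P3); all others are ≤ 8.
With {P6} the worst case is 8.
With {P5} the worst case is 11.
No size-1 selection achieves below 8.

8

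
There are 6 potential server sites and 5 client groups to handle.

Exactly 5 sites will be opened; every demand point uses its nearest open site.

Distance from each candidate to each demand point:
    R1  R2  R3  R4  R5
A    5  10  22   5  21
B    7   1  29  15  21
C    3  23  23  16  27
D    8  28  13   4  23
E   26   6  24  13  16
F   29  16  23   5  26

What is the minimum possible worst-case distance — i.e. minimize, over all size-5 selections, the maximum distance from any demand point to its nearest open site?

Open {A, B, C, D, E}.
  Farthest demand point is R5 at distance 16 (to E); all others are ≤ 16.
With {A, B, D, E, F} the worst case is 16.
With {A, C, D, E, F} the worst case is 16.
No size-5 selection achieves below 16.

16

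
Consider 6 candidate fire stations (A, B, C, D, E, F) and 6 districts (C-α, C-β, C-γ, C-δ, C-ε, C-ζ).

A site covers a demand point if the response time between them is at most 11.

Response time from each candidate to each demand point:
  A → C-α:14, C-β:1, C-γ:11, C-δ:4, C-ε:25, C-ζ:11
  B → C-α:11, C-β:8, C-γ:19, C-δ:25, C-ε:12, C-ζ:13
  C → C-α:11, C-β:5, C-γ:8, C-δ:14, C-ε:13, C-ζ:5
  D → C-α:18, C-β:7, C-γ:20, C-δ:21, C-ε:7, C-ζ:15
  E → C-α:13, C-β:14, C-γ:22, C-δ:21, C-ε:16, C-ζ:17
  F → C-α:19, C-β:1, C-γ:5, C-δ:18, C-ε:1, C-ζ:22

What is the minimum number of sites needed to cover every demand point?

Coverage sets (demand points within 11 of each site):
  A: {C-β, C-γ, C-δ, C-ζ}
  B: {C-α, C-β}
  C: {C-α, C-β, C-γ, C-ζ}
  D: {C-β, C-ε}
  E: {}
  F: {C-β, C-γ, C-ε}
No 2 sites suffice: every size-2 union leaves at least one demand point uncovered.
But {A, B, D} covers everything, so the minimum is 3.

3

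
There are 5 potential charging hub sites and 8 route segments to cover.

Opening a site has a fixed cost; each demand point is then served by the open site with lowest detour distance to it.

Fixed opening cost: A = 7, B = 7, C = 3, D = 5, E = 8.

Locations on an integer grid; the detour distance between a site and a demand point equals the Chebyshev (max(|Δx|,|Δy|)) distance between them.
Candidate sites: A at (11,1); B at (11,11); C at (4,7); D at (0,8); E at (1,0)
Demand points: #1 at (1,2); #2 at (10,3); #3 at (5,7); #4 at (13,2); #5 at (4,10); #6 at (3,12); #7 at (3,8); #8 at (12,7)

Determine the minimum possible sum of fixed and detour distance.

Open {A, C}: assign each demand point to its cheapest open site.
  #1→C 5, #2→A 2, #3→C 1, #4→A 2, #5→C 3, #6→C 5, #7→C 1, #8→A 6
  detour distance 25, fixed 10 → total 35.
Compare {A, C, D}: detour distance 24 + fixed 15 = 39.
Compare {A, B, C}: detour distance 23 + fixed 17 = 40.
Compare {A, C, E}: detour distance 22 + fixed 18 = 40.
All other subsets cost ≥ 39. Minimum total cost: 35.

35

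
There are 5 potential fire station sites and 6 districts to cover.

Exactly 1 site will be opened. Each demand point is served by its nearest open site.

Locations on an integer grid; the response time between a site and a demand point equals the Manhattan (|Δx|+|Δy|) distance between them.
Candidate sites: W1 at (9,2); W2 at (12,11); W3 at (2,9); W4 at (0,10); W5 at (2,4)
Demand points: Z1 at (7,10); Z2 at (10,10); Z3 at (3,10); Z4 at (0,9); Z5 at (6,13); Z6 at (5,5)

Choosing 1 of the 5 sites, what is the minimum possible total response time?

Open {W3}.
  Z1→W3 6, Z2→W3 9, Z3→W3 2, Z4→W3 2, Z5→W3 8, Z6→W3 7  ⇒ total 34.
Compare {W4}: total 40.
Compare {W2}: total 54.
No size-1 selection does better; minimum is 34.

34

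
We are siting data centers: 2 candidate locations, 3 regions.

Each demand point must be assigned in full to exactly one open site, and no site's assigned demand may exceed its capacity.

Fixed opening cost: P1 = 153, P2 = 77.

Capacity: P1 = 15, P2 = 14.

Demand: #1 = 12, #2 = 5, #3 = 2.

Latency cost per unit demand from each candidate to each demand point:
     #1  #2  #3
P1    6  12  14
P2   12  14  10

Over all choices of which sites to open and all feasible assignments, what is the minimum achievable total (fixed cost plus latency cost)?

392

Open {P1, P2}; cheapest assignment that respects the capacities:
  P1 (cap 15, load 12): #1 — cost 12×6 = 72
  P2 (cap 14, load 7): #2, #3 — cost 5×14 + 2×10 = 90
  Shipping 162, fixed 230 → total 392.
  Any other capacity-feasible assignment to {P1, P2} ships for at least 162.
Total demand is 19 and no other set of sites has combined capacity ≥ 19, so {P1, P2} is the only feasible choice of open sites. Minimum: 392.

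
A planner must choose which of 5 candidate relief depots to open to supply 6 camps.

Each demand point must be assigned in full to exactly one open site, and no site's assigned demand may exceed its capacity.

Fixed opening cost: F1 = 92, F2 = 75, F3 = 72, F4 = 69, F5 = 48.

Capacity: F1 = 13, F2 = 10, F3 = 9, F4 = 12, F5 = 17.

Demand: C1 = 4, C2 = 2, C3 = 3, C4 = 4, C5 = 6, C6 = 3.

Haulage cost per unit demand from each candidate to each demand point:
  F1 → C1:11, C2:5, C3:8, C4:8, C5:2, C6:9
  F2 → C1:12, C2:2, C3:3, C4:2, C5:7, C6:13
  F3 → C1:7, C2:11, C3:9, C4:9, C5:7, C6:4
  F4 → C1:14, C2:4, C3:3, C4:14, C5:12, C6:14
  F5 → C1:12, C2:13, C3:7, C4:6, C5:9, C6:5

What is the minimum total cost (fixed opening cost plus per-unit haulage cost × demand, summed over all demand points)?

261

Open {F2, F5}; cheapest assignment that respects the capacities:
  F2 (cap 10, load 9): C2, C3, C4 — cost 2×2 + 3×3 + 4×2 = 21
  F5 (cap 17, load 13): C1, C5, C6 — cost 4×12 + 6×9 + 3×5 = 117
  Shipping 138, fixed 123 → total 261.
  Any other capacity-feasible assignment to {F2, F5} ships for at least 138.
Compare {F1, F5}: its best feasible assignment gives total 266.
Compare {F1, F2}: its best feasible assignment gives total 271.
Every other set of open sites that can feasibly serve all demand totals ≥ 266 even under its best assignment. Minimum: 261.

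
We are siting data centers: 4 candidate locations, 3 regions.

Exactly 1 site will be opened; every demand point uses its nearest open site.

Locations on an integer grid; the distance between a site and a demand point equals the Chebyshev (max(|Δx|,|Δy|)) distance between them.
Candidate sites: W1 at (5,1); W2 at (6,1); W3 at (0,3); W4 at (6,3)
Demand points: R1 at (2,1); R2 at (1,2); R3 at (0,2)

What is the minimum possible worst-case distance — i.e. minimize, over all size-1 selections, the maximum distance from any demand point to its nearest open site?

Open {W3}.
  Farthest demand point is R1 at distance 2 (to W3); all others are ≤ 2.
With {W1} the worst case is 5.
With {W2} the worst case is 6.
No size-1 selection achieves below 2.

2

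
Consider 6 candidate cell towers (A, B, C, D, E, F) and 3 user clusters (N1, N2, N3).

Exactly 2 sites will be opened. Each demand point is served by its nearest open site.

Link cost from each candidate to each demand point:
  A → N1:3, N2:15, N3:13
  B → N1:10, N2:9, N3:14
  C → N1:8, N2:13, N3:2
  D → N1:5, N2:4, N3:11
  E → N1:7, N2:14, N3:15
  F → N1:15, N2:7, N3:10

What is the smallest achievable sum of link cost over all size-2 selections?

11

Open {C, D}.
  N1→D 5, N2→D 4, N3→C 2  ⇒ total 11.
Compare {C, F}: total 17.
Compare {A, C}: total 18.
No size-2 selection does better; minimum is 11.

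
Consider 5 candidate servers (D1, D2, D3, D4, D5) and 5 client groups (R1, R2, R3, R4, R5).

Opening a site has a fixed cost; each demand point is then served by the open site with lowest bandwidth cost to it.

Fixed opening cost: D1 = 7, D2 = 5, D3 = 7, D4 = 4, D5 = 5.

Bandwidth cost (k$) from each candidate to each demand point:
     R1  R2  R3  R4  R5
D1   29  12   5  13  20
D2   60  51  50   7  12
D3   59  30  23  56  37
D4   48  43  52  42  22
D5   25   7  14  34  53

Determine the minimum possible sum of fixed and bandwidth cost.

Open {D1, D2, D5}: assign each demand point to its cheapest open site.
  R1→D5 25, R2→D5 7, R3→D1 5, R4→D2 7, R5→D2 12
  bandwidth cost 56, fixed 17 → total 73.
Compare {D2, D5}: bandwidth cost 65 + fixed 10 = 75.
Compare {D1, D2}: bandwidth cost 65 + fixed 12 = 77.
Compare {D1, D2, D4, D5}: bandwidth cost 56 + fixed 21 = 77.
All other subsets cost ≥ 75. Minimum total cost: 73.

73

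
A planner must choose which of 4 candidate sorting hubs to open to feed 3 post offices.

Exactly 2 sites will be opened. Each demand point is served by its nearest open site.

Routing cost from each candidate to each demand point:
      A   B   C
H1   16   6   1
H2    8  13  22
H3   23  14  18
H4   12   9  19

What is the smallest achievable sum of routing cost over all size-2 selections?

15

Open {H1, H2}.
  A→H2 8, B→H1 6, C→H1 1  ⇒ total 15.
Compare {H1, H4}: total 19.
Compare {H1, H3}: total 23.
No size-2 selection does better; minimum is 15.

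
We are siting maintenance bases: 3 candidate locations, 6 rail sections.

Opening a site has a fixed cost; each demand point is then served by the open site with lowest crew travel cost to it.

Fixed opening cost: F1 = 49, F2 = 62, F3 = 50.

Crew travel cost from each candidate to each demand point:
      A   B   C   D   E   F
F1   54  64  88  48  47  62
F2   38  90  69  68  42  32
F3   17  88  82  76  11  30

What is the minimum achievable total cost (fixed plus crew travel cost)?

351

Open {F1, F3}: assign each demand point to its cheapest open site.
  A→F3 17, B→F1 64, C→F3 82, D→F1 48, E→F3 11, F→F3 30
  crew travel cost 252, fixed 99 → total 351.
Compare {F3}: crew travel cost 304 + fixed 50 = 354.
Compare {F2, F3}: crew travel cost 283 + fixed 112 = 395.
Compare {F1, F2, F3}: crew travel cost 239 + fixed 161 = 400.
All other subsets cost ≥ 354. Minimum total cost: 351.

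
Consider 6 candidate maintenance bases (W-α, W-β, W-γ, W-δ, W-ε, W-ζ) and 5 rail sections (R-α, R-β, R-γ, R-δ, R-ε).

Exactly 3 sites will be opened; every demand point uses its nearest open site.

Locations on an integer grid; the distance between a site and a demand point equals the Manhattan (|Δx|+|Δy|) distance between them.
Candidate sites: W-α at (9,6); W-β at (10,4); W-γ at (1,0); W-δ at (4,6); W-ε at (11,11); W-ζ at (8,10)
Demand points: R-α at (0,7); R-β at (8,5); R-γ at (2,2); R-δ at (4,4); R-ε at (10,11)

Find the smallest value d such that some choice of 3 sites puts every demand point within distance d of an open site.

Open {W-γ, W-δ, W-ε}.
  Farthest demand point is R-α at distance 5 (to W-δ); all others are ≤ 5.
With {W-γ, W-δ, W-ζ} the worst case is 5.
With {W-α, W-β, W-δ} the worst case is 6.
No size-3 selection achieves below 5.

5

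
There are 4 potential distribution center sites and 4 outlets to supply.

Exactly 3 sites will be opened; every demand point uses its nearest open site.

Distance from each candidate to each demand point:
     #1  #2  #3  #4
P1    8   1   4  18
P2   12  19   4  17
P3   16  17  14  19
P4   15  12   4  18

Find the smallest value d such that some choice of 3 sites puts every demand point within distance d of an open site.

17

Open {P1, P2, P3}.
  Farthest demand point is #4 at distance 17 (to P2); all others are ≤ 17.
With {P1, P2, P4} the worst case is 17.
With {P2, P3, P4} the worst case is 17.
No size-3 selection achieves below 17.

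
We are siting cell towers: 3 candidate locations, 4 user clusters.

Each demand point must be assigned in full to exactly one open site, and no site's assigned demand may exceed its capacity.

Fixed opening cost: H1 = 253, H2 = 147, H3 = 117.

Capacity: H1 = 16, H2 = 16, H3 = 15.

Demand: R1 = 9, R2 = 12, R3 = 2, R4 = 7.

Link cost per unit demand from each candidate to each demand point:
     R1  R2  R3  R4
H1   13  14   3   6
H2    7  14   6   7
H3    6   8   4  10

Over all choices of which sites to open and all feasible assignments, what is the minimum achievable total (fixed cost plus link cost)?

Open {H2, H3}; cheapest assignment that respects the capacities:
  H2 (cap 16, load 16): R1, R4 — cost 9×7 + 7×7 = 112
  H3 (cap 15, load 14): R2, R3 — cost 12×8 + 2×4 = 104
  Shipping 216, fixed 264 → total 480.
  Any other capacity-feasible assignment to {H2, H3} ships for at least 216.
Compare {H1, H3}: its best feasible assignment gives total 633.
Compare {H1, H2}: its best feasible assignment gives total 686.
Every other set of open sites that can feasibly serve all demand totals ≥ 633 even under its best assignment. Minimum: 480.

480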